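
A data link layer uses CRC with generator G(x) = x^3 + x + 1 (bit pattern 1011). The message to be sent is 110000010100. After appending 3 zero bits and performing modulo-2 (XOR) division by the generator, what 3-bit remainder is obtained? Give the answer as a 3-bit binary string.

Append 3 zeros: 110000010100000. Divide by 1011 (XOR where the leading bit is 1):
  pos 0: 1100 XOR 1011 = 0111
  pos 1: 1110 XOR 1011 = 0101
  pos 2: 1010 XOR 1011 = 0001
  pos 5: 1010 XOR 1011 = 0001
  pos 8: 1100 XOR 1011 = 0111
  pos 9: 1110 XOR 1011 = 0101
  pos 10: 1010 XOR 1011 = 0001
Remainder (last 3 bits) = 010. This is the CRC / FCS.

010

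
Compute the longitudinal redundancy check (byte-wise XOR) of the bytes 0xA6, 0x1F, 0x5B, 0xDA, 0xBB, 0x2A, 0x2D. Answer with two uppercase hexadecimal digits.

84

XOR the bytes together:
  start with 0xA6
  0xA6 ⊕ 0x1F = 0xB9
  0xB9 ⊕ 0x5B = 0xE2
  0xE2 ⊕ 0xDA = 0x38
  0x38 ⊕ 0xBB = 0x83
  0x83 ⊕ 0x2A = 0xA9
  0xA9 ⊕ 0x2D = 0x84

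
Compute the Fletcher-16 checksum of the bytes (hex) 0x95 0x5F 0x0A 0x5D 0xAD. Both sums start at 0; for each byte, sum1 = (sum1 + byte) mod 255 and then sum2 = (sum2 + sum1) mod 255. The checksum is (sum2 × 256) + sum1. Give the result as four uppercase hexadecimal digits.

EF0A

Running sums (mod 255):
  after byte 0 (0x95): sum1=149, sum2=149
  after byte 1 (0x5F): sum1=244, sum2=138
  after byte 2 (0x0A): sum1=254, sum2=137
  after byte 3 (0x5D): sum1=92, sum2=229
  after byte 4 (0xAD): sum1=10, sum2=239
Checksum = sum2·256 + sum1 = 239·256 + 10 = 61194 = 0xEF0A.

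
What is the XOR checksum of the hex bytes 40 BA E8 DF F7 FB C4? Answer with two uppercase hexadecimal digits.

05

XOR the bytes together:
  start with 0x40
  0x40 ⊕ 0xBA = 0xFA
  0xFA ⊕ 0xE8 = 0x12
  0x12 ⊕ 0xDF = 0xCD
  0xCD ⊕ 0xF7 = 0x3A
  0x3A ⊕ 0xFB = 0xC1
  0xC1 ⊕ 0xC4 = 0x05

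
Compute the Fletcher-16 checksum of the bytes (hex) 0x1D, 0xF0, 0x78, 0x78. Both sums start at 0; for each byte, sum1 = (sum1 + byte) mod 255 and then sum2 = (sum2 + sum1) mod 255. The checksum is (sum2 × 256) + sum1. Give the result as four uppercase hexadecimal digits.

Running sums (mod 255):
  after byte 0 (0x1D): sum1=29, sum2=29
  after byte 1 (0xF0): sum1=14, sum2=43
  after byte 2 (0x78): sum1=134, sum2=177
  after byte 3 (0x78): sum1=254, sum2=176
Checksum = sum2·256 + sum1 = 176·256 + 254 = 45310 = 0xB0FE.

B0FE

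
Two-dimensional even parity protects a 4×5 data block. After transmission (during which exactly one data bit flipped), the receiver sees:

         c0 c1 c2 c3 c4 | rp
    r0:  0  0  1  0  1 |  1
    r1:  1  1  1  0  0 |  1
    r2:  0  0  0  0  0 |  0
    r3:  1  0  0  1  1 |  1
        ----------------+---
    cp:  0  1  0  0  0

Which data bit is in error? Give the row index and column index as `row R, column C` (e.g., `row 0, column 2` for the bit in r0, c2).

row 0, column 3

Recompute each row's even parity and compare to rp:
  r0: data parity 0, sent rp 1 → mismatch
  r1: data parity 1, sent rp 1 → ok
  r2: data parity 0, sent rp 0 → ok
  r3: data parity 1, sent rp 1 → ok
Recompute each column's even parity and compare to cp:
  c0: data parity 0, sent cp 0 → ok
  c1: data parity 1, sent cp 1 → ok
  c2: data parity 0, sent cp 0 → ok
  c3: data parity 1, sent cp 0 → mismatch
  c4: data parity 0, sent cp 0 → ok
Exactly one row (r0) and one column (c3) fail → the flipped bit is at their intersection.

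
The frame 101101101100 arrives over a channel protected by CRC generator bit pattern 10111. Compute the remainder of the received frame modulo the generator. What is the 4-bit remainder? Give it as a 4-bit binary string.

1000

Modulo-2 division of 101101101100 by 10111:
  pos 0: 10110 XOR 10111 = 00001
  pos 4: 11101 XOR 10111 = 01010
  pos 5: 10101 XOR 10111 = 00010
Remainder = 1000 (nonzero — an error is detected).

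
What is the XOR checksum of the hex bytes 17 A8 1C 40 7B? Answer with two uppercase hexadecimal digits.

XOR the bytes together:
  start with 0x17
  0x17 ⊕ 0xA8 = 0xBF
  0xBF ⊕ 0x1C = 0xA3
  0xA3 ⊕ 0x40 = 0xE3
  0xE3 ⊕ 0x7B = 0x98

98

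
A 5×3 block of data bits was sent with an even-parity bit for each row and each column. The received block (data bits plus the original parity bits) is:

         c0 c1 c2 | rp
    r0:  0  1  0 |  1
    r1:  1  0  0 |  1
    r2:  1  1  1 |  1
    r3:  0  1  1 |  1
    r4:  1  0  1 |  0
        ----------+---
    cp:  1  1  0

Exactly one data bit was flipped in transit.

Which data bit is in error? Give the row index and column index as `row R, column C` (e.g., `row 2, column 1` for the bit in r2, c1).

row 3, column 2

Recompute each row's even parity and compare to rp:
  r0: data parity 1, sent rp 1 → ok
  r1: data parity 1, sent rp 1 → ok
  r2: data parity 1, sent rp 1 → ok
  r3: data parity 0, sent rp 1 → mismatch
  r4: data parity 0, sent rp 0 → ok
Recompute each column's even parity and compare to cp:
  c0: data parity 1, sent cp 1 → ok
  c1: data parity 1, sent cp 1 → ok
  c2: data parity 1, sent cp 0 → mismatch
Exactly one row (r3) and one column (c2) fail → the flipped bit is at their intersection.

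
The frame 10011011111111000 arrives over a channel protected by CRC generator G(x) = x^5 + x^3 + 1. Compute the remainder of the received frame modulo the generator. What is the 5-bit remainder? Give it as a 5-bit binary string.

11101

Modulo-2 division of 10011011111111000 by 101001:
  pos 0: 100110 XOR 101001 = 001111
  pos 2: 111111 XOR 101001 = 010110
  pos 3: 101101 XOR 101001 = 000100
  pos 6: 100111 XOR 101001 = 001110
  pos 8: 111011 XOR 101001 = 010010
  pos 9: 100100 XOR 101001 = 001101
  pos 11: 110100 XOR 101001 = 011101
Remainder = 11101 (nonzero — an error is detected).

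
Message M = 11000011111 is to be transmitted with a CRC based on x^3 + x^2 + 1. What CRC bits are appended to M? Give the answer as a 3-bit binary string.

Append 3 zeros: 11000011111000. Divide by 1101 (XOR where the leading bit is 1):
  pos 0: 1100 XOR 1101 = 0001
  pos 3: 1001 XOR 1101 = 0100
  pos 4: 1001 XOR 1101 = 0100
  pos 5: 1001 XOR 1101 = 0100
  pos 6: 1001 XOR 1101 = 0100
  pos 7: 1001 XOR 1101 = 0100
  pos 8: 1000 XOR 1101 = 0101
  pos 9: 1010 XOR 1101 = 0111
  pos 10: 1110 XOR 1101 = 0011
Remainder (last 3 bits) = 011. This is the CRC / FCS.

011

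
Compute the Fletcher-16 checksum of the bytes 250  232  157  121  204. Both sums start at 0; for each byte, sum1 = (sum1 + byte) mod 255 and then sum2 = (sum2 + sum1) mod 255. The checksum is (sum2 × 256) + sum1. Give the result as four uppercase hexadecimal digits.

23C7

Running sums (mod 255):
  after byte 0 (250): sum1=250, sum2=250
  after byte 1 (232): sum1=227, sum2=222
  after byte 2 (157): sum1=129, sum2=96
  after byte 3 (121): sum1=250, sum2=91
  after byte 4 (204): sum1=199, sum2=35
Checksum = sum2·256 + sum1 = 35·256 + 199 = 9159 = 0x23C7.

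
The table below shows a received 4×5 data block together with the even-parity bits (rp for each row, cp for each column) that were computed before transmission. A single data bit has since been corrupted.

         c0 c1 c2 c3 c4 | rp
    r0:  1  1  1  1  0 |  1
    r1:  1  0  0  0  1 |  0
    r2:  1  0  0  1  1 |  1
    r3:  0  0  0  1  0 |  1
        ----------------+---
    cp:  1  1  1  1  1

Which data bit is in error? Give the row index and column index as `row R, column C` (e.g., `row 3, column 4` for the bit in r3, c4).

Recompute each row's even parity and compare to rp:
  r0: data parity 0, sent rp 1 → mismatch
  r1: data parity 0, sent rp 0 → ok
  r2: data parity 1, sent rp 1 → ok
  r3: data parity 1, sent rp 1 → ok
Recompute each column's even parity and compare to cp:
  c0: data parity 1, sent cp 1 → ok
  c1: data parity 1, sent cp 1 → ok
  c2: data parity 1, sent cp 1 → ok
  c3: data parity 1, sent cp 1 → ok
  c4: data parity 0, sent cp 1 → mismatch
Exactly one row (r0) and one column (c4) fail → the flipped bit is at their intersection.

row 0, column 4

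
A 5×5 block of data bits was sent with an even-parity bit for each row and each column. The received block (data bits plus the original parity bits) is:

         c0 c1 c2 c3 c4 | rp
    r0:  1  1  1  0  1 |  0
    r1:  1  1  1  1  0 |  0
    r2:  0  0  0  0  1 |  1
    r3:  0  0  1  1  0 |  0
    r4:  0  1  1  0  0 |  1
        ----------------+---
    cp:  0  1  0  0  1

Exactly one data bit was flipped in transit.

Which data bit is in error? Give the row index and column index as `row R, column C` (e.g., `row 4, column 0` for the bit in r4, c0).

Recompute each row's even parity and compare to rp:
  r0: data parity 0, sent rp 0 → ok
  r1: data parity 0, sent rp 0 → ok
  r2: data parity 1, sent rp 1 → ok
  r3: data parity 0, sent rp 0 → ok
  r4: data parity 0, sent rp 1 → mismatch
Recompute each column's even parity and compare to cp:
  c0: data parity 0, sent cp 0 → ok
  c1: data parity 1, sent cp 1 → ok
  c2: data parity 0, sent cp 0 → ok
  c3: data parity 0, sent cp 0 → ok
  c4: data parity 0, sent cp 1 → mismatch
Exactly one row (r4) and one column (c4) fail → the flipped bit is at their intersection.

row 4, column 4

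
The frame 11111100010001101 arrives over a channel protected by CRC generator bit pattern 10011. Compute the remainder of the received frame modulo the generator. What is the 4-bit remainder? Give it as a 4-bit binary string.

0000

Modulo-2 division of 11111100010001101 by 10011:
  pos 0: 11111 XOR 10011 = 01100
  pos 1: 11001 XOR 10011 = 01010
  pos 2: 10100 XOR 10011 = 00111
  pos 4: 11100 XOR 10011 = 01111
  pos 5: 11111 XOR 10011 = 01100
  pos 6: 11000 XOR 10011 = 01011
  pos 7: 10110 XOR 10011 = 00101
  pos 9: 10101 XOR 10011 = 00110
  pos 11: 11010 XOR 10011 = 01001
  pos 12: 10011 XOR 10011 = 00000
Remainder = 0000 (zero — the frame passes the CRC check).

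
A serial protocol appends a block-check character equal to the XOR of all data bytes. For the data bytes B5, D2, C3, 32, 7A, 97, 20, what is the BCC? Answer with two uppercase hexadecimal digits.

XOR the bytes together:
  start with 0xB5
  0xB5 ⊕ 0xD2 = 0x67
  0x67 ⊕ 0xC3 = 0xA4
  0xA4 ⊕ 0x32 = 0x96
  0x96 ⊕ 0x7A = 0xEC
  0xEC ⊕ 0x97 = 0x7B
  0x7B ⊕ 0x20 = 0x5B

5B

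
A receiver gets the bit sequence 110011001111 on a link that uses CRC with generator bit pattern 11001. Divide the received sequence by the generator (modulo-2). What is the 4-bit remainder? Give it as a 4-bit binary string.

0000

Modulo-2 division of 110011001111 by 11001:
  pos 0: 11001 XOR 11001 = 00000
  pos 5: 10011 XOR 11001 = 01010
  pos 6: 10101 XOR 11001 = 01100
  pos 7: 11001 XOR 11001 = 00000
Remainder = 0000 (zero — the frame passes the CRC check).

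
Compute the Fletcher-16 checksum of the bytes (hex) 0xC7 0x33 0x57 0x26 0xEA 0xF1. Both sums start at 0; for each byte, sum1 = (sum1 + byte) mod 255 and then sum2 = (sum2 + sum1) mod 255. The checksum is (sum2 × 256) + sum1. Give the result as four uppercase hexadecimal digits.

4655

Running sums (mod 255):
  after byte 0 (0xC7): sum1=199, sum2=199
  after byte 1 (0x33): sum1=250, sum2=194
  after byte 2 (0x57): sum1=82, sum2=21
  after byte 3 (0x26): sum1=120, sum2=141
  after byte 4 (0xEA): sum1=99, sum2=240
  after byte 5 (0xF1): sum1=85, sum2=70
Checksum = sum2·256 + sum1 = 70·256 + 85 = 18005 = 0x4655.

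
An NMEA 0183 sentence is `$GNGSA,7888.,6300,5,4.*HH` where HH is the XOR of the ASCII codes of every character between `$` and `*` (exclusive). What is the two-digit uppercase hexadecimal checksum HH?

57

XOR the ASCII codes of the payload characters:
  'G' = 0x47 → acc = 0x47
  'N' = 0x4E → acc = 0x09
  'G' = 0x47 → acc = 0x4E
  'S' = 0x53 → acc = 0x1D
  'A' = 0x41 → acc = 0x5C
  ',' = 0x2C → acc = 0x70
  '7' = 0x37 → acc = 0x47
  '8' = 0x38 → acc = 0x7F
  '8' = 0x38 → acc = 0x47
  '8' = 0x38 → acc = 0x7F
  '.' = 0x2E → acc = 0x51
  ',' = 0x2C → acc = 0x7D
  '6' = 0x36 → acc = 0x4B
  '3' = 0x33 → acc = 0x78
  '0' = 0x30 → acc = 0x48
  '0' = 0x30 → acc = 0x78
  ',' = 0x2C → acc = 0x54
  '5' = 0x35 → acc = 0x61
  ',' = 0x2C → acc = 0x4D
  '4' = 0x34 → acc = 0x79
  '.' = 0x2E → acc = 0x57
Checksum = 0x57.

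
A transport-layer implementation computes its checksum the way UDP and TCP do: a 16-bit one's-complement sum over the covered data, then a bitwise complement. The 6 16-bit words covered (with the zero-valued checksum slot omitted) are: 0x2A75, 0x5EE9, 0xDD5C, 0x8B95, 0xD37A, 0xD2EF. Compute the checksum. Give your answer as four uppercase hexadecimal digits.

6744

One's-complement addition (fold any carry out of bit 15 back into bit 0):
  0x2A75 + 0x5EE9 = 0x0895E
  0x895E + 0xDD5C = 0x166BA → wrap carry → 0x66BB
  0x66BB + 0x8B95 = 0x0F250
  0xF250 + 0xD37A = 0x1C5CA → wrap carry → 0xC5CB
  0xC5CB + 0xD2EF = 0x198BA → wrap carry → 0x98BB
One's-complement sum = 0x98BB.
Checksum = ~0x98BB & 0xFFFF = 0x6744.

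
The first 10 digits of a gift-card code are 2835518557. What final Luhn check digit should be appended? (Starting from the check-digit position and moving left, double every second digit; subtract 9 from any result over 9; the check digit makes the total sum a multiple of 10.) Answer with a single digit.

1

Partial digits right→left: 7 5 5 8 1 5 5 3 8 2
Double every second digit counting from the check-digit position (so the 1st, 3rd, 5th, ... of the partial from the right).
  doubled (with −9 where >9): 5 1 2 1 7 → sum 16
  kept as-is: 5 8 5 3 2 → sum 23
Total = 16 + 23 = 39.
Check digit = (10 − (39 mod 10)) mod 10 = 1.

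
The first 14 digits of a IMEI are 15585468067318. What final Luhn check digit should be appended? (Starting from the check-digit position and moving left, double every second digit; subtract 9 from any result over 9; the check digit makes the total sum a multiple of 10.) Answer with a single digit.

Partial digits right→left: 8 1 3 7 6 0 8 6 4 5 8 5 5 1
Double every second digit counting from the check-digit position (so the 1st, 3rd, 5th, ... of the partial from the right).
  doubled (with −9 where >9): 7 6 3 7 8 7 1 → sum 39
  kept as-is: 1 7 0 6 5 5 1 → sum 25
Total = 39 + 25 = 64.
Check digit = (10 − (64 mod 10)) mod 10 = 6.

6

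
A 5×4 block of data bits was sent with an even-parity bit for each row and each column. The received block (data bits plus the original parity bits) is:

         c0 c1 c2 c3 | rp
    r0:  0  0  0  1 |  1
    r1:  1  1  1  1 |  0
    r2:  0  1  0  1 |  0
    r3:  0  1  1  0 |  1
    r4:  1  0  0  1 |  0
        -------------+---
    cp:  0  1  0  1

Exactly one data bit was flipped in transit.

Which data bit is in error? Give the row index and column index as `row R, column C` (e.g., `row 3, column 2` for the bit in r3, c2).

Recompute each row's even parity and compare to rp:
  r0: data parity 1, sent rp 1 → ok
  r1: data parity 0, sent rp 0 → ok
  r2: data parity 0, sent rp 0 → ok
  r3: data parity 0, sent rp 1 → mismatch
  r4: data parity 0, sent rp 0 → ok
Recompute each column's even parity and compare to cp:
  c0: data parity 0, sent cp 0 → ok
  c1: data parity 1, sent cp 1 → ok
  c2: data parity 0, sent cp 0 → ok
  c3: data parity 0, sent cp 1 → mismatch
Exactly one row (r3) and one column (c3) fail → the flipped bit is at their intersection.

row 3, column 3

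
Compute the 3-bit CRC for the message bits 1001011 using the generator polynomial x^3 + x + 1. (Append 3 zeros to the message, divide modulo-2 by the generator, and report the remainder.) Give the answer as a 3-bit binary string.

Append 3 zeros: 1001011000. Divide by 1011 (XOR where the leading bit is 1):
  pos 0: 1001 XOR 1011 = 0010
  pos 2: 1001 XOR 1011 = 0010
  pos 4: 1010 XOR 1011 = 0001
Remainder (last 3 bits) = 100. This is the CRC / FCS.

100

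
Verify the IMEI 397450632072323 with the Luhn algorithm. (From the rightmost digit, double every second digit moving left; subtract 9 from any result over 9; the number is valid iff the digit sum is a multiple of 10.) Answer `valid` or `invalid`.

From the right, keep odd positions and double even positions (subtract 9 from any doubled value over 9):
  doubled (positions 2,4,...): 4 4 0 6 0 8 9 → sum 31
  kept (positions 1,3,...): 3 3 7 2 6 5 7 3 → sum 36
Total = 67.
67 mod 10 = 7, so the number is invalid.

invalid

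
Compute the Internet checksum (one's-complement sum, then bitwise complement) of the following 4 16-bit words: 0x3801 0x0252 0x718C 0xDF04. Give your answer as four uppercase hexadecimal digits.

One's-complement addition (fold any carry out of bit 15 back into bit 0):
  0x3801 + 0x0252 = 0x03A53
  0x3A53 + 0x718C = 0x0ABDF
  0xABDF + 0xDF04 = 0x18AE3 → wrap carry → 0x8AE4
One's-complement sum = 0x8AE4.
Checksum = ~0x8AE4 & 0xFFFF = 0x751B.

751B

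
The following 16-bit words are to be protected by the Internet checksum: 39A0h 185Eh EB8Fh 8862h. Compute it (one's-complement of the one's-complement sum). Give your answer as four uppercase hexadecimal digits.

One's-complement addition (fold any carry out of bit 15 back into bit 0):
  0x39A0 + 0x185E = 0x051FE
  0x51FE + 0xEB8F = 0x13D8D → wrap carry → 0x3D8E
  0x3D8E + 0x8862 = 0x0C5F0
One's-complement sum = 0xC5F0.
Checksum = ~0xC5F0 & 0xFFFF = 0x3A0F.

3A0F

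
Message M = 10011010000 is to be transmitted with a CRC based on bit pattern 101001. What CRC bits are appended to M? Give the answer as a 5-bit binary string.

Append 5 zeros: 1001101000000000. Divide by 101001 (XOR where the leading bit is 1):
  pos 0: 100110 XOR 101001 = 001111
  pos 2: 111110 XOR 101001 = 010111
  pos 3: 101110 XOR 101001 = 000111
  pos 6: 111000 XOR 101001 = 010001
  pos 7: 100010 XOR 101001 = 001011
  pos 9: 101100 XOR 101001 = 000101
Remainder (last 5 bits) = 01010. This is the CRC / FCS.

01010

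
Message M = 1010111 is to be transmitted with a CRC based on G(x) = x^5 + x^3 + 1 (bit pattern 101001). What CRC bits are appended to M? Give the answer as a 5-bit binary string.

Append 5 zeros: 101011100000. Divide by 101001 (XOR where the leading bit is 1):
  pos 0: 101011 XOR 101001 = 000010
  pos 4: 101000 XOR 101001 = 000001
Remainder (last 5 bits) = 00100. This is the CRC / FCS.

00100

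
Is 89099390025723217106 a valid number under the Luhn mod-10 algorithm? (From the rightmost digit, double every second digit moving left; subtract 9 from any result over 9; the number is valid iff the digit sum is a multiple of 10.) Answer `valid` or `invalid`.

valid

From the right, keep odd positions and double even positions (subtract 9 from any doubled value over 9):
  doubled (positions 2,4,...): 0 5 4 4 1 0 9 9 0 7 → sum 39
  kept (positions 1,3,...): 6 1 1 3 7 2 0 3 9 9 → sum 41
Total = 80.
80 mod 10 = 0, so the number is valid.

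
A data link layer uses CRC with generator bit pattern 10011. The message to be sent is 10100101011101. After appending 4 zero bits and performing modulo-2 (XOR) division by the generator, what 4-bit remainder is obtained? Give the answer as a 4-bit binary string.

1100

Append 4 zeros: 101001010111010000. Divide by 10011 (XOR where the leading bit is 1):
  pos 0: 10100 XOR 10011 = 00111
  pos 2: 11110 XOR 10011 = 01101
  pos 3: 11011 XOR 10011 = 01000
  pos 4: 10000 XOR 10011 = 00011
  pos 7: 11111 XOR 10011 = 01100
  pos 8: 11000 XOR 10011 = 01011
  pos 9: 10111 XOR 10011 = 00100
  pos 11: 10000 XOR 10011 = 00011
Remainder (last 4 bits) = 1100. This is the CRC / FCS.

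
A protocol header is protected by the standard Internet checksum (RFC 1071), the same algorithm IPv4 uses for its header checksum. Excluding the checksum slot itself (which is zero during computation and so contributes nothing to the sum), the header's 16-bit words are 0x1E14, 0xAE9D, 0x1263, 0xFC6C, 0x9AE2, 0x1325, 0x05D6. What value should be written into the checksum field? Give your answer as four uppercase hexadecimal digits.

70A0

One's-complement addition (fold any carry out of bit 15 back into bit 0):
  0x1E14 + 0xAE9D = 0x0CCB1
  0xCCB1 + 0x1263 = 0x0DF14
  0xDF14 + 0xFC6C = 0x1DB80 → wrap carry → 0xDB81
  0xDB81 + 0x9AE2 = 0x17663 → wrap carry → 0x7664
  0x7664 + 0x1325 = 0x08989
  0x8989 + 0x05D6 = 0x08F5F
One's-complement sum = 0x8F5F.
Checksum = ~0x8F5F & 0xFFFF = 0x70A0.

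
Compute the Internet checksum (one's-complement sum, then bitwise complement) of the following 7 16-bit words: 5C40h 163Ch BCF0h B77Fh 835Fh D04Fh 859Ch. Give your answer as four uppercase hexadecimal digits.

3FC7

One's-complement addition (fold any carry out of bit 15 back into bit 0):
  0x5C40 + 0x163C = 0x0727C
  0x727C + 0xBCF0 = 0x12F6C → wrap carry → 0x2F6D
  0x2F6D + 0xB77F = 0x0E6EC
  0xE6EC + 0x835F = 0x16A4B → wrap carry → 0x6A4C
  0x6A4C + 0xD04F = 0x13A9B → wrap carry → 0x3A9C
  0x3A9C + 0x859C = 0x0C038
One's-complement sum = 0xC038.
Checksum = ~0xC038 & 0xFFFF = 0x3FC7.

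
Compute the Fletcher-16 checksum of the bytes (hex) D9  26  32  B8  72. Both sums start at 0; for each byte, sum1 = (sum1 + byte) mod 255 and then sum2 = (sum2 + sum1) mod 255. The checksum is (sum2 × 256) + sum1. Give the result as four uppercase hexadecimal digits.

545D

Running sums (mod 255):
  after byte 0 (D9): sum1=217, sum2=217
  after byte 1 (26): sum1=0, sum2=217
  after byte 2 (32): sum1=50, sum2=12
  after byte 3 (B8): sum1=234, sum2=246
  after byte 4 (72): sum1=93, sum2=84
Checksum = sum2·256 + sum1 = 84·256 + 93 = 21597 = 0x545D.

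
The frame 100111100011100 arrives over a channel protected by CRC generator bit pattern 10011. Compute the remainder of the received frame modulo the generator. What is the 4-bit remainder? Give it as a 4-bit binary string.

0000

Modulo-2 division of 100111100011100 by 10011:
  pos 0: 10011 XOR 10011 = 00000
  pos 5: 11000 XOR 10011 = 01011
  pos 6: 10111 XOR 10011 = 00100
  pos 8: 10011 XOR 10011 = 00000
Remainder = 0000 (zero — the frame passes the CRC check).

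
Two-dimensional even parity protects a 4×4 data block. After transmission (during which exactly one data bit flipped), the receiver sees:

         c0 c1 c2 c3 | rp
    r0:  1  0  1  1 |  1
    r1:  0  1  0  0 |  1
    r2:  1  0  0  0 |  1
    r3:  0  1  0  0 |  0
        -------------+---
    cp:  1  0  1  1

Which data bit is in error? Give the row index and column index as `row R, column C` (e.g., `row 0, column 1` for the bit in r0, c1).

row 3, column 0

Recompute each row's even parity and compare to rp:
  r0: data parity 1, sent rp 1 → ok
  r1: data parity 1, sent rp 1 → ok
  r2: data parity 1, sent rp 1 → ok
  r3: data parity 1, sent rp 0 → mismatch
Recompute each column's even parity and compare to cp:
  c0: data parity 0, sent cp 1 → mismatch
  c1: data parity 0, sent cp 0 → ok
  c2: data parity 1, sent cp 1 → ok
  c3: data parity 1, sent cp 1 → ok
Exactly one row (r3) and one column (c0) fail → the flipped bit is at their intersection.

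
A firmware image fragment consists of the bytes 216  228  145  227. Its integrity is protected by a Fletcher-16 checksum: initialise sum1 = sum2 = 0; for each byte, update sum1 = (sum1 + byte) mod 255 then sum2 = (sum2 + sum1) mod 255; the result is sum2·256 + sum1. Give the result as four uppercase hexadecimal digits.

Running sums (mod 255):
  after byte 0 (216): sum1=216, sum2=216
  after byte 1 (228): sum1=189, sum2=150
  after byte 2 (145): sum1=79, sum2=229
  after byte 3 (227): sum1=51, sum2=25
Checksum = sum2·256 + sum1 = 25·256 + 51 = 6451 = 0x1933.

1933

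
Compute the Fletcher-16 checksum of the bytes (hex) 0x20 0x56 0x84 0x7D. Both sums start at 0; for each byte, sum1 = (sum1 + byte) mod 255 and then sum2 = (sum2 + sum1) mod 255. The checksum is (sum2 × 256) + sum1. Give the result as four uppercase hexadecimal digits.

Running sums (mod 255):
  after byte 0 (0x20): sum1=32, sum2=32
  after byte 1 (0x56): sum1=118, sum2=150
  after byte 2 (0x84): sum1=250, sum2=145
  after byte 3 (0x7D): sum1=120, sum2=10
Checksum = sum2·256 + sum1 = 10·256 + 120 = 2680 = 0x0A78.

0A78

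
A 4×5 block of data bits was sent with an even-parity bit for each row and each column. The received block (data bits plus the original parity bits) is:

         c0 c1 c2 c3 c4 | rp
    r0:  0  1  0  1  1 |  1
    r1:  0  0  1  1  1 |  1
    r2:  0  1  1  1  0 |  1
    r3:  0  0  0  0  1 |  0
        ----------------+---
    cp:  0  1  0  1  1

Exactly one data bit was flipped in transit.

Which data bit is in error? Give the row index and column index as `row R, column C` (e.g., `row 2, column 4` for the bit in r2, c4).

Recompute each row's even parity and compare to rp:
  r0: data parity 1, sent rp 1 → ok
  r1: data parity 1, sent rp 1 → ok
  r2: data parity 1, sent rp 1 → ok
  r3: data parity 1, sent rp 0 → mismatch
Recompute each column's even parity and compare to cp:
  c0: data parity 0, sent cp 0 → ok
  c1: data parity 0, sent cp 1 → mismatch
  c2: data parity 0, sent cp 0 → ok
  c3: data parity 1, sent cp 1 → ok
  c4: data parity 1, sent cp 1 → ok
Exactly one row (r3) and one column (c1) fail → the flipped bit is at their intersection.

row 3, column 1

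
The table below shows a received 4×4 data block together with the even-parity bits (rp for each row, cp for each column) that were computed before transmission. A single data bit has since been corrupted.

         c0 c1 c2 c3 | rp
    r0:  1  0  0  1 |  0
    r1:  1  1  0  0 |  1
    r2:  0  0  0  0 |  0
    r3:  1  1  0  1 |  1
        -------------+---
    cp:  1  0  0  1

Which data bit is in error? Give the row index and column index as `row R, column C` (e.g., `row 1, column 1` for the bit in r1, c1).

row 1, column 3

Recompute each row's even parity and compare to rp:
  r0: data parity 0, sent rp 0 → ok
  r1: data parity 0, sent rp 1 → mismatch
  r2: data parity 0, sent rp 0 → ok
  r3: data parity 1, sent rp 1 → ok
Recompute each column's even parity and compare to cp:
  c0: data parity 1, sent cp 1 → ok
  c1: data parity 0, sent cp 0 → ok
  c2: data parity 0, sent cp 0 → ok
  c3: data parity 0, sent cp 1 → mismatch
Exactly one row (r1) and one column (c3) fail → the flipped bit is at their intersection.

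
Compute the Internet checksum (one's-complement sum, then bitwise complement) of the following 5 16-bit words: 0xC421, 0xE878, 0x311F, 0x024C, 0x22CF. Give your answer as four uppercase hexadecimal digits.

One's-complement addition (fold any carry out of bit 15 back into bit 0):
  0xC421 + 0xE878 = 0x1AC99 → wrap carry → 0xAC9A
  0xAC9A + 0x311F = 0x0DDB9
  0xDDB9 + 0x024C = 0x0E005
  0xE005 + 0x22CF = 0x102D4 → wrap carry → 0x02D5
One's-complement sum = 0x02D5.
Checksum = ~0x02D5 & 0xFFFF = 0xFD2A.

FD2A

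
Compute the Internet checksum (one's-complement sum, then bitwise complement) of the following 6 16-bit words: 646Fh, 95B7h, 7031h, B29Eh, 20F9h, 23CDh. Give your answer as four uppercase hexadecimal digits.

One's-complement addition (fold any carry out of bit 15 back into bit 0):
  0x646F + 0x95B7 = 0x0FA26
  0xFA26 + 0x7031 = 0x16A57 → wrap carry → 0x6A58
  0x6A58 + 0xB29E = 0x11CF6 → wrap carry → 0x1CF7
  0x1CF7 + 0x20F9 = 0x03DF0
  0x3DF0 + 0x23CD = 0x061BD
One's-complement sum = 0x61BD.
Checksum = ~0x61BD & 0xFFFF = 0x9E42.

9E42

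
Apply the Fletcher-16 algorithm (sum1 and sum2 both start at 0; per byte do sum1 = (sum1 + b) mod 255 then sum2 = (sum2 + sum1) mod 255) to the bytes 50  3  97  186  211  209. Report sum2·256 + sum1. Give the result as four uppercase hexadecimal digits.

6BF6

Running sums (mod 255):
  after byte 0 (50): sum1=50, sum2=50
  after byte 1 (3): sum1=53, sum2=103
  after byte 2 (97): sum1=150, sum2=253
  after byte 3 (186): sum1=81, sum2=79
  after byte 4 (211): sum1=37, sum2=116
  after byte 5 (209): sum1=246, sum2=107
Checksum = sum2·256 + sum1 = 107·256 + 246 = 27638 = 0x6BF6.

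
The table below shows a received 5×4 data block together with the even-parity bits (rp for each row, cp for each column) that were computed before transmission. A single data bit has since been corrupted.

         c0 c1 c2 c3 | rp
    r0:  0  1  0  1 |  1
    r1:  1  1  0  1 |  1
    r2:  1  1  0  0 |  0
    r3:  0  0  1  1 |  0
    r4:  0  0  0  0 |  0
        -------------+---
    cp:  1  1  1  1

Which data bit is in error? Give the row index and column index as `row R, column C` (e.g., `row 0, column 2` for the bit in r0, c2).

Recompute each row's even parity and compare to rp:
  r0: data parity 0, sent rp 1 → mismatch
  r1: data parity 1, sent rp 1 → ok
  r2: data parity 0, sent rp 0 → ok
  r3: data parity 0, sent rp 0 → ok
  r4: data parity 0, sent rp 0 → ok
Recompute each column's even parity and compare to cp:
  c0: data parity 0, sent cp 1 → mismatch
  c1: data parity 1, sent cp 1 → ok
  c2: data parity 1, sent cp 1 → ok
  c3: data parity 1, sent cp 1 → ok
Exactly one row (r0) and one column (c0) fail → the flipped bit is at their intersection.

row 0, column 0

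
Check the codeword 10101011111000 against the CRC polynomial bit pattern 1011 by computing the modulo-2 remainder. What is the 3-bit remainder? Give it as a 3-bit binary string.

001

Modulo-2 division of 10101011111000 by 1011:
  pos 0: 1010 XOR 1011 = 0001
  pos 3: 1101 XOR 1011 = 0110
  pos 4: 1101 XOR 1011 = 0110
  pos 5: 1101 XOR 1011 = 0110
  pos 6: 1101 XOR 1011 = 0110
  pos 7: 1101 XOR 1011 = 0110
  pos 8: 1100 XOR 1011 = 0111
  pos 9: 1110 XOR 1011 = 0101
  pos 10: 1010 XOR 1011 = 0001
Remainder = 001 (nonzero — an error is detected).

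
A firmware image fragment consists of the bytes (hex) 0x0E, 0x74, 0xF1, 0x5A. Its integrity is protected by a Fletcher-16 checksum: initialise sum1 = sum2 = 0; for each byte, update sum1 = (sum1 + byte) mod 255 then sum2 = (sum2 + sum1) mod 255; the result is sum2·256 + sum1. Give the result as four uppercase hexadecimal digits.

Running sums (mod 255):
  after byte 0 (0x0E): sum1=14, sum2=14
  after byte 1 (0x74): sum1=130, sum2=144
  after byte 2 (0xF1): sum1=116, sum2=5
  after byte 3 (0x5A): sum1=206, sum2=211
Checksum = sum2·256 + sum1 = 211·256 + 206 = 54222 = 0xD3CE.

D3CE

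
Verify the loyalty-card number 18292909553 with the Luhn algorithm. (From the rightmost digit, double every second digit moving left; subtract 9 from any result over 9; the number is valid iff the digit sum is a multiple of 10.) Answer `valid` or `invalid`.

From the right, keep odd positions and double even positions (subtract 9 from any doubled value over 9):
  doubled (positions 2,4,...): 1 9 9 9 7 → sum 35
  kept (positions 1,3,...): 3 5 0 2 2 1 → sum 13
Total = 48.
48 mod 10 = 8, so the number is invalid.

invalid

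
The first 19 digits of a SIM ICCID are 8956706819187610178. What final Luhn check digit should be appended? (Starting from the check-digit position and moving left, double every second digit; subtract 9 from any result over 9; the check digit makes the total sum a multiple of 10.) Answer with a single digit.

Partial digits right→left: 8 7 1 0 1 6 7 8 1 9 1 8 6 0 7 6 5 9 8
Double every second digit counting from the check-digit position (so the 1st, 3rd, 5th, ... of the partial from the right).
  doubled (with −9 where >9): 7 2 2 5 2 2 3 5 1 7 → sum 36
  kept as-is: 7 0 6 8 9 8 0 6 9 → sum 53
Total = 36 + 53 = 89.
Check digit = (10 − (89 mod 10)) mod 10 = 1.

1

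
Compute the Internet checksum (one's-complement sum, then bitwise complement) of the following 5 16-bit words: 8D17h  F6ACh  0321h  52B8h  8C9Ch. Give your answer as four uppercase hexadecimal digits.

99C5

One's-complement addition (fold any carry out of bit 15 back into bit 0):
  0x8D17 + 0xF6AC = 0x183C3 → wrap carry → 0x83C4
  0x83C4 + 0x0321 = 0x086E5
  0x86E5 + 0x52B8 = 0x0D99D
  0xD99D + 0x8C9C = 0x16639 → wrap carry → 0x663A
One's-complement sum = 0x663A.
Checksum = ~0x663A & 0xFFFF = 0x99C5.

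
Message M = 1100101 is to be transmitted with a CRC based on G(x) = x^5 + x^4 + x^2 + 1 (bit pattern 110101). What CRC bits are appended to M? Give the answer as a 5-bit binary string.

Append 5 zeros: 110010100000. Divide by 110101 (XOR where the leading bit is 1):
  pos 0: 110010 XOR 110101 = 000111
  pos 3: 111100 XOR 110101 = 001001
  pos 5: 100100 XOR 110101 = 010001
  pos 6: 100010 XOR 110101 = 010111
Remainder (last 5 bits) = 10111. This is the CRC / FCS.

10111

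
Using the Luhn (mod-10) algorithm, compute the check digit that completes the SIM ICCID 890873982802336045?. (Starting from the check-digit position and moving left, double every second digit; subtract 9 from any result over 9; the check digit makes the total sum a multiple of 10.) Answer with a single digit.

Partial digits right→left: 5 4 0 6 3 3 2 0 8 2 8 9 3 7 8 0 9 8
Double every second digit counting from the check-digit position (so the 1st, 3rd, 5th, ... of the partial from the right).
  doubled (with −9 where >9): 1 0 6 4 7 7 6 7 9 → sum 47
  kept as-is: 4 6 3 0 2 9 7 0 8 → sum 39
Total = 47 + 39 = 86.
Check digit = (10 − (86 mod 10)) mod 10 = 4.

4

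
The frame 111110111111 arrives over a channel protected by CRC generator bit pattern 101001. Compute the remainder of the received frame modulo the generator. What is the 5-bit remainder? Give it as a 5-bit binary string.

00000

Modulo-2 division of 111110111111 by 101001:
  pos 0: 111110 XOR 101001 = 010111
  pos 1: 101111 XOR 101001 = 000110
  pos 4: 110111 XOR 101001 = 011110
  pos 5: 111101 XOR 101001 = 010100
  pos 6: 101001 XOR 101001 = 000000
Remainder = 00000 (zero — the frame passes the CRC check).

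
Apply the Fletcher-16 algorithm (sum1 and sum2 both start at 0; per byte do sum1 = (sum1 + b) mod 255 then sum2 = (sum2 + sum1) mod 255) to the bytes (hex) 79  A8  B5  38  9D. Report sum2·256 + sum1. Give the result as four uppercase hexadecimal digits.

31AD

Running sums (mod 255):
  after byte 0 (79): sum1=121, sum2=121
  after byte 1 (A8): sum1=34, sum2=155
  after byte 2 (B5): sum1=215, sum2=115
  after byte 3 (38): sum1=16, sum2=131
  after byte 4 (9D): sum1=173, sum2=49
Checksum = sum2·256 + sum1 = 49·256 + 173 = 12717 = 0x31AD.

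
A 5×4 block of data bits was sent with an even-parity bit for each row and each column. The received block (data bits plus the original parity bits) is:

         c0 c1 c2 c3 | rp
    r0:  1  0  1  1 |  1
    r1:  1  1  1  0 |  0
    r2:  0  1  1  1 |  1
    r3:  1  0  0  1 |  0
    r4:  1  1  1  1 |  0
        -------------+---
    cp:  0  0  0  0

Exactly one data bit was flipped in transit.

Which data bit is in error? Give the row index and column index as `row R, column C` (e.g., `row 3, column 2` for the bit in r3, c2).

row 1, column 1

Recompute each row's even parity and compare to rp:
  r0: data parity 1, sent rp 1 → ok
  r1: data parity 1, sent rp 0 → mismatch
  r2: data parity 1, sent rp 1 → ok
  r3: data parity 0, sent rp 0 → ok
  r4: data parity 0, sent rp 0 → ok
Recompute each column's even parity and compare to cp:
  c0: data parity 0, sent cp 0 → ok
  c1: data parity 1, sent cp 0 → mismatch
  c2: data parity 0, sent cp 0 → ok
  c3: data parity 0, sent cp 0 → ok
Exactly one row (r1) and one column (c1) fail → the flipped bit is at their intersection.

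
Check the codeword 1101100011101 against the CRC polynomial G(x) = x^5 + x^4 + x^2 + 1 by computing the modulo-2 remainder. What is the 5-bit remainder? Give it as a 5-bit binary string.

Modulo-2 division of 1101100011101 by 110101:
  pos 0: 110110 XOR 110101 = 000011
  pos 4: 110011 XOR 110101 = 000110
  pos 7: 110101 XOR 110101 = 000000
Remainder = 00000 (zero — the frame passes the CRC check).

00000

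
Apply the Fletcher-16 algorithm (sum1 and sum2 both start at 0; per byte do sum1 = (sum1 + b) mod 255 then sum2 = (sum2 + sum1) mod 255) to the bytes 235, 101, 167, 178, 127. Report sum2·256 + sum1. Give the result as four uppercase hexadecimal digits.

Running sums (mod 255):
  after byte 0 (235): sum1=235, sum2=235
  after byte 1 (101): sum1=81, sum2=61
  after byte 2 (167): sum1=248, sum2=54
  after byte 3 (178): sum1=171, sum2=225
  after byte 4 (127): sum1=43, sum2=13
Checksum = sum2·256 + sum1 = 13·256 + 43 = 3371 = 0x0D2B.

0D2B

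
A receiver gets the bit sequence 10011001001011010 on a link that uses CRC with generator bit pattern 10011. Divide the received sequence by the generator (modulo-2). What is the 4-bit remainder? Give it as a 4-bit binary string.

1111

Modulo-2 division of 10011001001011010 by 10011:
  pos 0: 10011 XOR 10011 = 00000
  pos 7: 10010 XOR 10011 = 00001
  pos 11: 11101 XOR 10011 = 01110
  pos 12: 11100 XOR 10011 = 01111
Remainder = 1111 (nonzero — an error is detected).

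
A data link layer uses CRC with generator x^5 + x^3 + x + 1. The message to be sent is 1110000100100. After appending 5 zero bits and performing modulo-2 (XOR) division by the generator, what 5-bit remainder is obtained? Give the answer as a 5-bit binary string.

10011

Append 5 zeros: 111000010010000000. Divide by 101011 (XOR where the leading bit is 1):
  pos 0: 111000 XOR 101011 = 010011
  pos 1: 100110 XOR 101011 = 001101
  pos 3: 110110 XOR 101011 = 011101
  pos 4: 111010 XOR 101011 = 010001
  pos 5: 100011 XOR 101011 = 001000
  pos 7: 100000 XOR 101011 = 001011
  pos 9: 101100 XOR 101011 = 000111
  pos 12: 111000 XOR 101011 = 010011
Remainder (last 5 bits) = 10011. This is the CRC / FCS.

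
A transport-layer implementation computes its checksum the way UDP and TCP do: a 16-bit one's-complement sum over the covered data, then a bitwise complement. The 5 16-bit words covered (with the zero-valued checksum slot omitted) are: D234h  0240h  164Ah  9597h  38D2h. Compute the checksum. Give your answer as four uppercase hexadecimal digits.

One's-complement addition (fold any carry out of bit 15 back into bit 0):
  0xD234 + 0x0240 = 0x0D474
  0xD474 + 0x164A = 0x0EABE
  0xEABE + 0x9597 = 0x18055 → wrap carry → 0x8056
  0x8056 + 0x38D2 = 0x0B928
One's-complement sum = 0xB928.
Checksum = ~0xB928 & 0xFFFF = 0x46D7.

46D7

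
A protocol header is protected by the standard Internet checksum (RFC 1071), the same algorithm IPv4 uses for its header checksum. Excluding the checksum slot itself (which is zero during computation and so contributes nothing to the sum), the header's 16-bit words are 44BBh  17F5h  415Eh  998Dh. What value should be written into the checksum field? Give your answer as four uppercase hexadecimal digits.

C863

One's-complement addition (fold any carry out of bit 15 back into bit 0):
  0x44BB + 0x17F5 = 0x05CB0
  0x5CB0 + 0x415E = 0x09E0E
  0x9E0E + 0x998D = 0x1379B → wrap carry → 0x379C
One's-complement sum = 0x379C.
Checksum = ~0x379C & 0xFFFF = 0xC863.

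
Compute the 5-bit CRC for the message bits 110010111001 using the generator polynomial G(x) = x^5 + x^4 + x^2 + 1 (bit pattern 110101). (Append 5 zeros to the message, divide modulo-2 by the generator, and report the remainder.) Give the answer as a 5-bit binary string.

00010

Append 5 zeros: 11001011100100000. Divide by 110101 (XOR where the leading bit is 1):
  pos 0: 110010 XOR 110101 = 000111
  pos 3: 111111 XOR 110101 = 001010
  pos 5: 101000 XOR 110101 = 011101
  pos 6: 111011 XOR 110101 = 001110
  pos 8: 111000 XOR 110101 = 001101
  pos 10: 110100 XOR 110101 = 000001
Remainder (last 5 bits) = 00010. This is the CRC / FCS.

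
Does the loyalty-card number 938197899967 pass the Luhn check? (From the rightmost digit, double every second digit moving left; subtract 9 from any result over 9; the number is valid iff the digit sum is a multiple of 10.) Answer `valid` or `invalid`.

valid

From the right, keep odd positions and double even positions (subtract 9 from any doubled value over 9):
  doubled (positions 2,4,...): 3 9 7 9 7 9 → sum 44
  kept (positions 1,3,...): 7 9 9 7 1 3 → sum 36
Total = 80.
80 mod 10 = 0, so the number is valid.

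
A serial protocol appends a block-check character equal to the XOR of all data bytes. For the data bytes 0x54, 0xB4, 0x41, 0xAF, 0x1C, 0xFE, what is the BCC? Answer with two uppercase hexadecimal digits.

XOR the bytes together:
  start with 0x54
  0x54 ⊕ 0xB4 = 0xE0
  0xE0 ⊕ 0x41 = 0xA1
  0xA1 ⊕ 0xAF = 0x0E
  0x0E ⊕ 0x1C = 0x12
  0x12 ⊕ 0xFE = 0xEC

EC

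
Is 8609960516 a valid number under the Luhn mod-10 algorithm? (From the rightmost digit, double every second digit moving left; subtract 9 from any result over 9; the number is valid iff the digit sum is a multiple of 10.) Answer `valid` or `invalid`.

From the right, keep odd positions and double even positions (subtract 9 from any doubled value over 9):
  doubled (positions 2,4,...): 2 0 9 0 7 → sum 18
  kept (positions 1,3,...): 6 5 6 9 6 → sum 32
Total = 50.
50 mod 10 = 0, so the number is valid.

valid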